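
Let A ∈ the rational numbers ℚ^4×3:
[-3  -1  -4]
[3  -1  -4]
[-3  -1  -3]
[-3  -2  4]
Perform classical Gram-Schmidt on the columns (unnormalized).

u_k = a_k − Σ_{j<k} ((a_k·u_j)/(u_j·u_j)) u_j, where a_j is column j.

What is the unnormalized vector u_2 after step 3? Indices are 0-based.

u_2 = (-77/19, -45/19, -58/19, 90/19)

Step 1: u_0 = a_0 = (-3, 3, -3, -3).
Step 2: u_1 = a_1 − (1/4)·u_0 = (-1/4, -7/4, -1/4, -5/4).
Step 3: u_2 = a_2 − (-1/12)·u_0 − (15/19)·u_1 = (-77/19, -45/19, -58/19, 90/19).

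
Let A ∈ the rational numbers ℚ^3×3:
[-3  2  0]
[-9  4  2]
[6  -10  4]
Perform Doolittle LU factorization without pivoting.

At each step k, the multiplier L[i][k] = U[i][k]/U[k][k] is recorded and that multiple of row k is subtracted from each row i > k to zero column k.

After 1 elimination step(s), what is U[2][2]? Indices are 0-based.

[col 0] pivot -3
  R1 -= 3*R0 → (0, -2, 2)  (L[1][0] := 3)
  R2 -= -2*R0 → (0, -6, 4)  (L[2][0] := -2)

U[2][2] = 4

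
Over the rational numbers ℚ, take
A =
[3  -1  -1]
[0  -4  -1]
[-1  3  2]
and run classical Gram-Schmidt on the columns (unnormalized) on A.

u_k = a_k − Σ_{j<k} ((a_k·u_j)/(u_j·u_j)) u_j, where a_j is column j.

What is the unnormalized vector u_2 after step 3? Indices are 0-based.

u_2 = (3/14, 3/7, 9/14)

Step 1: u_0 = a_0 = (3, 0, -1).
Step 2: u_1 = a_1 − (-3/5)·u_0 = (4/5, -4, 12/5).
Step 3: u_2 = a_2 − (-1/2)·u_0 − (5/14)·u_1 = (3/14, 3/7, 9/14).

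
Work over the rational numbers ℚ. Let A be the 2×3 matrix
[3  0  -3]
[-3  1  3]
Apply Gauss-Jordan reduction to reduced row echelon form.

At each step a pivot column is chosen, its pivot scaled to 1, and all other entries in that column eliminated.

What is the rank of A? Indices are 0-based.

rank = 2

pivot(0,0)=3: scale R0 → (1, 0, -1)
  clear (1,0): R1 −= (-3)R0 → (0, 1, 0)
pivot(1,1)=1: scale R1 → (0, 1, 0)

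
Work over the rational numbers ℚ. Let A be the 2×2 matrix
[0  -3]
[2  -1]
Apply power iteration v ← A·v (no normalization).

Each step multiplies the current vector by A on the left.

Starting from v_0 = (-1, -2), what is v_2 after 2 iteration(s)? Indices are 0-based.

v_0 = (-1, -2).
v_1 = A·v_0 = (6, 0).
v_2 = A·v_1 = (0, 12).

v_2 = (0, 12)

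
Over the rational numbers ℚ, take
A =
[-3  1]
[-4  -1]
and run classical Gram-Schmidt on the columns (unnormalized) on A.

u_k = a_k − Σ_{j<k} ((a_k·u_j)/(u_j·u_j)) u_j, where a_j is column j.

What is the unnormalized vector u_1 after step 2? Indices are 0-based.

Step 1: u_0 = a_0 = (-3, -4).
Step 2: u_1 = a_1 − (1/25)·u_0 = (28/25, -21/25).

u_1 = (28/25, -21/25)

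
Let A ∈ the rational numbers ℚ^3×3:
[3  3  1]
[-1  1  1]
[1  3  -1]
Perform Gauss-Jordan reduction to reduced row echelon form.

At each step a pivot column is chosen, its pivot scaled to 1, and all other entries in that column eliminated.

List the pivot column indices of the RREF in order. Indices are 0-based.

pivot columns: 0, 1, 2

step 1: normalize row 0 (÷3) = (1, 1, 1/3)
  row 1: subtract -1×row0 = (0, 2, 4/3)
  row 2: subtract 1×row0 = (0, 2, -4/3)
step 2: normalize row 1 (÷2) = (0, 1, 2/3)
  row 0: subtract 1×row1 = (1, 0, -1/3)
  row 2: subtract 2×row1 = (0, 0, -8/3)
step 3: normalize row 2 (÷-8/3) = (0, 0, 1)
  row 0: subtract -1/3×row2 = (1, 0, 0)
  row 1: subtract 2/3×row2 = (0, 1, 0)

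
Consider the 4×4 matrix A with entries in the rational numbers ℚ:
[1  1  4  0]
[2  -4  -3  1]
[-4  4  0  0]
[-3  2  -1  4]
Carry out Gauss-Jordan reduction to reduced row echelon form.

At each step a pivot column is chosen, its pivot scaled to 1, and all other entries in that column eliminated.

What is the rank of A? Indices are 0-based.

step 1: normalize row 0 (÷1) = (1, 1, 4, 0)
  row 1: subtract 2×row0 = (0, -6, -11, 1)
  row 2: subtract -4×row0 = (0, 8, 16, 0)
  row 3: subtract -3×row0 = (0, 5, 11, 4)
step 2: normalize row 1 (÷-6) = (0, 1, 11/6, -1/6)
  row 0: subtract 1×row1 = (1, 0, 13/6, 1/6)
  row 2: subtract 8×row1 = (0, 0, 4/3, 4/3)
  row 3: subtract 5×row1 = (0, 0, 11/6, 29/6)
step 3: normalize row 2 (÷4/3) = (0, 0, 1, 1)
  row 0: subtract 13/6×row2 = (1, 0, 0, -2)
  row 1: subtract 11/6×row2 = (0, 1, 0, -2)
  row 3: subtract 11/6×row2 = (0, 0, 0, 3)
step 4: normalize row 3 (÷3) = (0, 0, 0, 1)
  row 0: subtract -2×row3 = (1, 0, 0, 0)
  row 1: subtract -2×row3 = (0, 1, 0, 0)
  row 2: subtract 1×row3 = (0, 0, 1, 0)

rank = 4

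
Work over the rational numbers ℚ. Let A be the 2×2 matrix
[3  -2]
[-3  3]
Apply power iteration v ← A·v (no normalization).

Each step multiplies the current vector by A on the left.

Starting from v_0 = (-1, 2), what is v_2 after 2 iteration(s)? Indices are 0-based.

v_0 = (-1, 2).
v_1 = A·v_0 = (-7, 9).
v_2 = A·v_1 = (-39, 48).

v_2 = (-39, 48)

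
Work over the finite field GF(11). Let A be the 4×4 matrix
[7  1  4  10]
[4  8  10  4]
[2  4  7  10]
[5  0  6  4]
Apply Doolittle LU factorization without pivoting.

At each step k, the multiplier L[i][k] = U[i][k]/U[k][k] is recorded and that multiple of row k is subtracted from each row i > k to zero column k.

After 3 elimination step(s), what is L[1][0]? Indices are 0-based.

[col 0] pivot 7
  R1 -= 10*R0 → (0, 9, 3, 3)  (L[1][0] := 10)
  R2 -= 5*R0 → (0, 10, 9, 4)  (L[2][0] := 5)
  R3 -= 7*R0 → (0, 4, 0, 0)  (L[3][0] := 7)
[col 1] pivot 9
  R2 -= 6*R1 → (0, 0, 2, 8)  (L[2][1] := 6)
  R3 -= 9*R1 → (0, 0, 6, 6)  (L[3][1] := 9)
[col 2] pivot 2
  R3 -= 3*R2 → (0, 0, 0, 4)  (L[3][2] := 3)

L[1][0] = 10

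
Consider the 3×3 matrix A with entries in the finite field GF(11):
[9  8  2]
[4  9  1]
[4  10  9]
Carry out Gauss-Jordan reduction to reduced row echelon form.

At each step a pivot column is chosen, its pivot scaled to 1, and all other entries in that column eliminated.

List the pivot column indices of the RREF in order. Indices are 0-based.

pivot(0,0)=9: scale R0 → (1, 7, 10)
  clear (1,0): R1 −= (4)R0 → (0, 3, 5)
  clear (2,0): R2 −= (4)R0 → (0, 4, 2)
pivot(1,1)=3: scale R1 → (0, 1, 9)
  clear (0,1): R0 −= (7)R1 → (1, 0, 2)
  clear (2,1): R2 −= (4)R1 → (0, 0, 10)
pivot(2,2)=10: scale R2 → (0, 0, 1)
  clear (0,2): R0 −= (2)R2 → (1, 0, 0)
  clear (1,2): R1 −= (9)R2 → (0, 1, 0)

pivot columns: 0, 1, 2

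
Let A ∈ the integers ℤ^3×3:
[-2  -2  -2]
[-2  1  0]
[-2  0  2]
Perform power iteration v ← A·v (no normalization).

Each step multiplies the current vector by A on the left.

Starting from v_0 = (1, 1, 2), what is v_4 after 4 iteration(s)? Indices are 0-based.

v_0 = (1, 1, 2).
v_1 = A·v_0 = (-8, -1, 2).
v_2 = A·v_1 = (14, 15, 20).
v_3 = A·v_2 = (-98, -13, 12).
v_4 = A·v_3 = (198, 183, 220).

v_4 = (198, 183, 220)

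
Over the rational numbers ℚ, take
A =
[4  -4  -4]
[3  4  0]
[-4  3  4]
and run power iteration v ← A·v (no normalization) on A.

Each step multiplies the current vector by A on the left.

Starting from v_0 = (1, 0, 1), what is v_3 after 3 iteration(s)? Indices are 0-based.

v_3 = (-132, 12, 120)

v_0 = (1, 0, 1).
v_1 = A·v_0 = (0, 3, 0).
v_2 = A·v_1 = (-12, 12, 9).
v_3 = A·v_2 = (-132, 12, 120).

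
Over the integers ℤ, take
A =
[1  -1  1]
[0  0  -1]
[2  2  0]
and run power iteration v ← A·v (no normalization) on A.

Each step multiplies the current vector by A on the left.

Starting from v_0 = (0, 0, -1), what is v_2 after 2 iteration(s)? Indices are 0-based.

v_0 = (0, 0, -1).
v_1 = A·v_0 = (-1, 1, 0).
v_2 = A·v_1 = (-2, 0, 0).

v_2 = (-2, 0, 0)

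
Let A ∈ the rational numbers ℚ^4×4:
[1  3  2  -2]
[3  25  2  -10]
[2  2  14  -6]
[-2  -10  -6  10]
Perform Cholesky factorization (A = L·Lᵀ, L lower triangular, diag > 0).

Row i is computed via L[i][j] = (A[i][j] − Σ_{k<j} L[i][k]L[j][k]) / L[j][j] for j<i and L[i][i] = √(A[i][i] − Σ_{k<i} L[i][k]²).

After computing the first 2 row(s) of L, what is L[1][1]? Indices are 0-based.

Step 1: L[0][0] = √(1) = 1.
  L[1][0] = (3) / L[0][0] = 3.
Step 2: L[1][1] = √(16) = 4.

L[1][1] = 4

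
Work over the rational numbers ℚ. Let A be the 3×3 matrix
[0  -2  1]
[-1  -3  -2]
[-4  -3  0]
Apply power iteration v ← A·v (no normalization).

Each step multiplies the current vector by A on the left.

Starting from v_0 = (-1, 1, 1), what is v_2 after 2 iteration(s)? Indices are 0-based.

v_0 = (-1, 1, 1).
v_1 = A·v_0 = (-1, -4, 1).
v_2 = A·v_1 = (9, 11, 16).

v_2 = (9, 11, 16)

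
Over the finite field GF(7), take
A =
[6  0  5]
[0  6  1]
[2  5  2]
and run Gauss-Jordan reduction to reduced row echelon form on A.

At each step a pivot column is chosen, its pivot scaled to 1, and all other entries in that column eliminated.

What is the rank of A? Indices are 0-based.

pivot(0,0)=6: scale R0 → (1, 0, 2)
  clear (2,0): R2 −= (2)R0 → (0, 5, 5)
pivot(1,1)=6: scale R1 → (0, 1, 6)
  clear (2,1): R2 −= (5)R1 → (0, 0, 3)
pivot(2,2)=3: scale R2 → (0, 0, 1)
  clear (0,2): R0 −= (2)R2 → (1, 0, 0)
  clear (1,2): R1 −= (6)R2 → (0, 1, 0)

rank = 3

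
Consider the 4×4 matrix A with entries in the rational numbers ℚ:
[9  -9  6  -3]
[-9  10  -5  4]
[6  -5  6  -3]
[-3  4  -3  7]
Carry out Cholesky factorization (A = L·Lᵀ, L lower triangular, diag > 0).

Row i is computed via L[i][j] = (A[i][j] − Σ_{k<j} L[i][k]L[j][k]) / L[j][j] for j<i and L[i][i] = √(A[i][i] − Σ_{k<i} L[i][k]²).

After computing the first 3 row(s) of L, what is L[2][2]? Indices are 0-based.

L[2][2] = 1

Step 1: L[0][0] = √(9) = 3.
  L[1][0] = (-9) / L[0][0] = -3.
Step 2: L[1][1] = √(1) = 1.
  L[2][0] = (6) / L[0][0] = 2.
  L[2][1] = (1) / L[1][1] = 1.
Step 3: L[2][2] = √(1) = 1.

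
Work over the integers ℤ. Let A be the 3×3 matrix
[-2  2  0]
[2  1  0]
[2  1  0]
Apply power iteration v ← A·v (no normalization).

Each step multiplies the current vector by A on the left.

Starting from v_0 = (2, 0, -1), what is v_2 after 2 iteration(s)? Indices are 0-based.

v_2 = (16, -4, -4)

v_0 = (2, 0, -1).
v_1 = A·v_0 = (-4, 4, 4).
v_2 = A·v_1 = (16, -4, -4).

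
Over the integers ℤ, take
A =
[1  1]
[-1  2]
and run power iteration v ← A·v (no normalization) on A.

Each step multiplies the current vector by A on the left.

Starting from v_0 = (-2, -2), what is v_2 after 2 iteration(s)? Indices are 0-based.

v_0 = (-2, -2).
v_1 = A·v_0 = (-4, -2).
v_2 = A·v_1 = (-6, 0).

v_2 = (-6, 0)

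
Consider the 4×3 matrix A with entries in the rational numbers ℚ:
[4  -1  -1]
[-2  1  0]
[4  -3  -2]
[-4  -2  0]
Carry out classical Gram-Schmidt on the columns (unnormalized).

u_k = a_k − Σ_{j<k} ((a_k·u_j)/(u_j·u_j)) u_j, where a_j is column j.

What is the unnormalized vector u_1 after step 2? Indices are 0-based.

Step 1: u_0 = a_0 = (4, -2, 4, -4).
Step 2: u_1 = a_1 − (-5/26)·u_0 = (-3/13, 8/13, -29/13, -36/13).

u_1 = (-3/13, 8/13, -29/13, -36/13)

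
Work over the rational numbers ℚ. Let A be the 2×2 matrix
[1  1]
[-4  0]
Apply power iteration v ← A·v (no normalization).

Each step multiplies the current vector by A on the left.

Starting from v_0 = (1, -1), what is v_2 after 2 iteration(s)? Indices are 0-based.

v_2 = (-4, 0)

v_0 = (1, -1).
v_1 = A·v_0 = (0, -4).
v_2 = A·v_1 = (-4, 0).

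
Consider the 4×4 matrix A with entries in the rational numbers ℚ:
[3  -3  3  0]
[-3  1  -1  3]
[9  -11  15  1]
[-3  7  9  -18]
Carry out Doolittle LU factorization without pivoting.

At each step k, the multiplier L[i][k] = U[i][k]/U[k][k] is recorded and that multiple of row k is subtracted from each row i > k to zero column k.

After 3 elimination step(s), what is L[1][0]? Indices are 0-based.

L[1][0] = -1

[col 0] pivot 3
  R1 -= -1*R0 → (0, -2, 2, 3)  (L[1][0] := -1)
  R2 -= 3*R0 → (0, -2, 6, 1)  (L[2][0] := 3)
  R3 -= -1*R0 → (0, 4, 12, -18)  (L[3][0] := -1)
[col 1] pivot -2
  R2 -= 1*R1 → (0, 0, 4, -2)  (L[2][1] := 1)
  R3 -= -2*R1 → (0, 0, 16, -12)  (L[3][1] := -2)
[col 2] pivot 4
  R3 -= 4*R2 → (0, 0, 0, -4)  (L[3][2] := 4)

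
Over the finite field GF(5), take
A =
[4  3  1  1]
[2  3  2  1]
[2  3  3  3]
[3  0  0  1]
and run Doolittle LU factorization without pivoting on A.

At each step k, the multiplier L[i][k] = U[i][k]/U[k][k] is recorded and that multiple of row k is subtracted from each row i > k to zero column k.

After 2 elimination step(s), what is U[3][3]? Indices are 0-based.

U[3][3] = 1

k=0: U[0][0]=4
  eliminate (1,0): mult=3, new row 1: (0, 4, 4, 3); set L[1][0]=3
  eliminate (2,0): mult=3, new row 2: (0, 4, 0, 0); set L[2][0]=3
  eliminate (3,0): mult=2, new row 3: (0, 4, 3, 4); set L[3][0]=2
k=1: U[1][1]=4
  eliminate (2,1): mult=1, new row 2: (0, 0, 1, 2); set L[2][1]=1
  eliminate (3,1): mult=1, new row 3: (0, 0, 4, 1); set L[3][1]=1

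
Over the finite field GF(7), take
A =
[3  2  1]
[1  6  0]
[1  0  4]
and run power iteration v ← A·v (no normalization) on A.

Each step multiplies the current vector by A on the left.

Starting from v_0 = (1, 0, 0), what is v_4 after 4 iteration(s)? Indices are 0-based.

v_4 = (5, 2, 4)

v_0 = (1, 0, 0).
v_1 = A·v_0 = (3, 1, 1).
v_2 = A·v_1 = (5, 2, 0).
v_3 = A·v_2 = (5, 3, 5).
v_4 = A·v_3 = (5, 2, 4).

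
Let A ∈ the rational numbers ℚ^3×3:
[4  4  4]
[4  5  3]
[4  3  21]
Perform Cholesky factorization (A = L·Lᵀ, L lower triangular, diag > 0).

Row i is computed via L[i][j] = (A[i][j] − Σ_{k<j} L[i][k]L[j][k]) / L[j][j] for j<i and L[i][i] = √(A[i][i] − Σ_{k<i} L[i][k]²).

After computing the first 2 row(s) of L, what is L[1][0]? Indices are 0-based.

L[1][0] = 2

Step 1: L[0][0] = √(4) = 2.
  L[1][0] = (4) / L[0][0] = 2.
Step 2: L[1][1] = √(1) = 1.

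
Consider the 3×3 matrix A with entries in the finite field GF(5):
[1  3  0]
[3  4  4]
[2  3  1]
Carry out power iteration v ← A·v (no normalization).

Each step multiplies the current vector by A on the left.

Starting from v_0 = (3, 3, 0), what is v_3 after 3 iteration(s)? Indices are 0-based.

v_3 = (0, 3, 2)

v_0 = (3, 3, 0).
v_1 = A·v_0 = (2, 1, 0).
v_2 = A·v_1 = (0, 0, 2).
v_3 = A·v_2 = (0, 3, 2).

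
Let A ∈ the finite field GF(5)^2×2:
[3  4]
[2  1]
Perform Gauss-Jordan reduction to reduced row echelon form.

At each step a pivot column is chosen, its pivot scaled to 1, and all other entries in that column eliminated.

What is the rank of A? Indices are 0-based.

rank = 1

pivot(0,0)=3: scale R0 → (1, 3)
  clear (1,0): R1 −= (2)R0 → (0, 0)
col 1: no nonzero at/below row 1; advance.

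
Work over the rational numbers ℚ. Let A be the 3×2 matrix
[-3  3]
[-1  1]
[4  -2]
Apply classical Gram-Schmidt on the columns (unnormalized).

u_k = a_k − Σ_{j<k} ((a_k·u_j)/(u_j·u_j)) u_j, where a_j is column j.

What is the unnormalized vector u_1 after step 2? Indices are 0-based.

u_1 = (12/13, 4/13, 10/13)

Step 1: u_0 = a_0 = (-3, -1, 4).
Step 2: u_1 = a_1 − (-9/13)·u_0 = (12/13, 4/13, 10/13).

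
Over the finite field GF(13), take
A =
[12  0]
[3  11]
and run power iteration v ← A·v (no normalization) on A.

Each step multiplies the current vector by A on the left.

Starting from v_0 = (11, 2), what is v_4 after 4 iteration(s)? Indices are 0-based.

v_0 = (11, 2).
v_1 = A·v_0 = (2, 3).
v_2 = A·v_1 = (11, 0).
v_3 = A·v_2 = (2, 7).
v_4 = A·v_3 = (11, 5).

v_4 = (11, 5)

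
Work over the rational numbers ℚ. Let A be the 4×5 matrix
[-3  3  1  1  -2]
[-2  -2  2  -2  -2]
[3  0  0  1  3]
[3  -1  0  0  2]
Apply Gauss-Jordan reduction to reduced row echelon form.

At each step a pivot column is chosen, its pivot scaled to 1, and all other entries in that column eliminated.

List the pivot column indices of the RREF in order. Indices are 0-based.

pivot columns: 0, 1, 2, 3

step 1: normalize row 0 (÷-3) = (1, -1, -1/3, -1/3, 2/3)
  row 1: subtract -2×row0 = (0, -4, 4/3, -8/3, -2/3)
  row 2: subtract 3×row0 = (0, 3, 1, 2, 1)
  row 3: subtract 3×row0 = (0, 2, 1, 1, 0)
step 2: normalize row 1 (÷-4) = (0, 1, -1/3, 2/3, 1/6)
  row 0: subtract -1×row1 = (1, 0, -2/3, 1/3, 5/6)
  row 2: subtract 3×row1 = (0, 0, 2, 0, 1/2)
  row 3: subtract 2×row1 = (0, 0, 5/3, -1/3, -1/3)
step 3: normalize row 2 (÷2) = (0, 0, 1, 0, 1/4)
  row 0: subtract -2/3×row2 = (1, 0, 0, 1/3, 1)
  row 1: subtract -1/3×row2 = (0, 1, 0, 2/3, 1/4)
  row 3: subtract 5/3×row2 = (0, 0, 0, -1/3, -3/4)
step 4: normalize row 3 (÷-1/3) = (0, 0, 0, 1, 9/4)
  row 0: subtract 1/3×row3 = (1, 0, 0, 0, 1/4)
  row 1: subtract 2/3×row3 = (0, 1, 0, 0, -5/4)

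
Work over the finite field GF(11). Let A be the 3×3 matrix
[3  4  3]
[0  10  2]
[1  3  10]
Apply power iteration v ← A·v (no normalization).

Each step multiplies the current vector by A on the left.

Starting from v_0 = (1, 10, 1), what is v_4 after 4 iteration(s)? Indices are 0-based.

v_0 = (1, 10, 1).
v_1 = A·v_0 = (2, 3, 8).
v_2 = A·v_1 = (9, 2, 3).
v_3 = A·v_2 = (0, 4, 1).
v_4 = A·v_3 = (8, 9, 0).

v_4 = (8, 9, 0)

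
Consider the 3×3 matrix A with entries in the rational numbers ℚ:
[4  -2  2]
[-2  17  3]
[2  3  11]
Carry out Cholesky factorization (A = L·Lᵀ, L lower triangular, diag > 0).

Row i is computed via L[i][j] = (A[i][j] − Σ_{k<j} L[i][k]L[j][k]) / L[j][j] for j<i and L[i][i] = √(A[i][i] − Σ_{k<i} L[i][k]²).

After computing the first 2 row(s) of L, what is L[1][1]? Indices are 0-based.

L[1][1] = 4

Step 1: L[0][0] = √(4) = 2.
  L[1][0] = (-2) / L[0][0] = -1.
Step 2: L[1][1] = √(16) = 4.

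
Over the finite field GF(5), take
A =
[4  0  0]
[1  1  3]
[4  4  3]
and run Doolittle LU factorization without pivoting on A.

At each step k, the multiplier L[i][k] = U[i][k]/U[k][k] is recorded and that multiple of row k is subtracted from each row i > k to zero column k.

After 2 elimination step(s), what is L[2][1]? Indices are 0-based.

Step 1: pivot at (0,0) is 4.
  row1 ← row1 − (4)·row0  ⇒  L[1][0]=4, U row1=(0, 1, 3)
  row2 ← row2 − (1)·row0  ⇒  L[2][0]=1, U row2=(0, 4, 3)
Step 2: pivot at (1,1) is 1.
  row2 ← row2 − (4)·row1  ⇒  L[2][1]=4, U row2=(0, 0, 1)

L[2][1] = 4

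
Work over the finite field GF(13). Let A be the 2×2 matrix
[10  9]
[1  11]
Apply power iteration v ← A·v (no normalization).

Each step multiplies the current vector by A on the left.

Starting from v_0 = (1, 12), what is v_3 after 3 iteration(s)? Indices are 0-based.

v_3 = (0, 8)

v_0 = (1, 12).
v_1 = A·v_0 = (1, 3).
v_2 = A·v_1 = (11, 8).
v_3 = A·v_2 = (0, 8).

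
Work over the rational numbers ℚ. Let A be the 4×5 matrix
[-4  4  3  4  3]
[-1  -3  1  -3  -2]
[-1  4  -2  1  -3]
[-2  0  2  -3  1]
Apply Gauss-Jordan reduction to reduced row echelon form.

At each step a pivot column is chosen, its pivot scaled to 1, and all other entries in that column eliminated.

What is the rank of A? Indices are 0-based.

[1] R0 /= -4  ⇒  (1, -1, -3/4, -1, -3/4)
     R1 -= -1·R0  ⇒  (0, -4, 1/4, -4, -11/4)
     R2 -= -1·R0  ⇒  (0, 3, -11/4, 0, -15/4)
     R3 -= -2·R0  ⇒  (0, -2, 1/2, -5, -1/2)
[2] R1 /= -4  ⇒  (0, 1, -1/16, 1, 11/16)
     R0 -= -1·R1  ⇒  (1, 0, -13/16, 0, -1/16)
     R2 -= 3·R1  ⇒  (0, 0, -41/16, -3, -93/16)
     R3 -= -2·R1  ⇒  (0, 0, 3/8, -3, 7/8)
[3] R2 /= -41/16  ⇒  (0, 0, 1, 48/41, 93/41)
     R0 -= -13/16·R2  ⇒  (1, 0, 0, 39/41, 73/41)
     R1 -= -1/16·R2  ⇒  (0, 1, 0, 44/41, 34/41)
     R3 -= 3/8·R2  ⇒  (0, 0, 0, -141/41, 1/41)
[4] R3 /= -141/41  ⇒  (0, 0, 0, 1, -1/141)
     R0 -= 39/41·R3  ⇒  (1, 0, 0, 0, 84/47)
     R1 -= 44/41·R3  ⇒  (0, 1, 0, 0, 118/141)
     R2 -= 48/41·R3  ⇒  (0, 0, 1, 0, 107/47)

rank = 4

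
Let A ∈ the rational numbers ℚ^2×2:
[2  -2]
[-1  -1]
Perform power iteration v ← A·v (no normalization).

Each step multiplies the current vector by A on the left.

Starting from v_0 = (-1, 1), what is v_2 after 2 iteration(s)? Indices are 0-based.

v_0 = (-1, 1).
v_1 = A·v_0 = (-4, 0).
v_2 = A·v_1 = (-8, 4).

v_2 = (-8, 4)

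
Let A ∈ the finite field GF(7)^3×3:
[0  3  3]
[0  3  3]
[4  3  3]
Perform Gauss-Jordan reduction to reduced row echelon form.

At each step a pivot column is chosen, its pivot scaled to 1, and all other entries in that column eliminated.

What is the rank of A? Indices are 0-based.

step 1: exchange rows 0,2
step 1: normalize row 0 (÷4) = (1, 6, 6)
step 2: normalize row 1 (÷3) = (0, 1, 1)
  row 0: subtract 6×row1 = (1, 0, 0)
  row 2: subtract 3×row1 = (0, 0, 0)
skip col 2 (zero from row 2)

rank = 2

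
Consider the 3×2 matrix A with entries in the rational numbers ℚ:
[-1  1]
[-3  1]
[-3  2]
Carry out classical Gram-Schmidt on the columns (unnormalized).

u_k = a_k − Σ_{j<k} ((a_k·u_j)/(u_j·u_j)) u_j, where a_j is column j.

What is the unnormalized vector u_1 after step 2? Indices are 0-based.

u_1 = (9/19, -11/19, 8/19)

Step 1: u_0 = a_0 = (-1, -3, -3).
Step 2: u_1 = a_1 − (-10/19)·u_0 = (9/19, -11/19, 8/19).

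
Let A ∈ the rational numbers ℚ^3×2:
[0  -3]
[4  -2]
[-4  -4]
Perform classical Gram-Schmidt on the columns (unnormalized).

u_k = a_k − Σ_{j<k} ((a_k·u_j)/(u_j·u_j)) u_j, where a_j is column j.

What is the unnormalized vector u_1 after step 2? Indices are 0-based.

Step 1: u_0 = a_0 = (0, 4, -4).
Step 2: u_1 = a_1 − (1/4)·u_0 = (-3, -3, -3).

u_1 = (-3, -3, -3)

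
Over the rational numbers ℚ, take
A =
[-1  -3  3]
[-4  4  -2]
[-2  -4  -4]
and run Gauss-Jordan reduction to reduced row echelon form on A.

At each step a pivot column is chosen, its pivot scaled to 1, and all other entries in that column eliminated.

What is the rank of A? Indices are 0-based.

rank = 3

[1] R0 /= -1  ⇒  (1, 3, -3)
     R1 -= -4·R0  ⇒  (0, 16, -14)
     R2 -= -2·R0  ⇒  (0, 2, -10)
[2] R1 /= 16  ⇒  (0, 1, -7/8)
     R0 -= 3·R1  ⇒  (1, 0, -3/8)
     R2 -= 2·R1  ⇒  (0, 0, -33/4)
[3] R2 /= -33/4  ⇒  (0, 0, 1)
     R0 -= -3/8·R2  ⇒  (1, 0, 0)
     R1 -= -7/8·R2  ⇒  (0, 1, 0)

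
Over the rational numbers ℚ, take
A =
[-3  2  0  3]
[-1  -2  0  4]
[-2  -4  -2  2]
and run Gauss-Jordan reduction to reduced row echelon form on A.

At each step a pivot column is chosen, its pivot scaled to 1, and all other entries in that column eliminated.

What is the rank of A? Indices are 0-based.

rank = 3

pivot(0,0)=-3: scale R0 → (1, -2/3, 0, -1)
  clear (1,0): R1 −= (-1)R0 → (0, -8/3, 0, 3)
  clear (2,0): R2 −= (-2)R0 → (0, -16/3, -2, 0)
pivot(1,1)=-8/3: scale R1 → (0, 1, 0, -9/8)
  clear (0,1): R0 −= (-2/3)R1 → (1, 0, 0, -7/4)
  clear (2,1): R2 −= (-16/3)R1 → (0, 0, -2, -6)
pivot(2,2)=-2: scale R2 → (0, 0, 1, 3)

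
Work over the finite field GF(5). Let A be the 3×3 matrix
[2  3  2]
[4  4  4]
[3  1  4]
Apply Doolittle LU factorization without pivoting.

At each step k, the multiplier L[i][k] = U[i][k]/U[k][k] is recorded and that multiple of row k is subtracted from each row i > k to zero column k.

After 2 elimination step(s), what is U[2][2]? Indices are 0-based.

k=0: U[0][0]=2
  eliminate (1,0): mult=2, new row 1: (0, 3, 0); set L[1][0]=2
  eliminate (2,0): mult=4, new row 2: (0, 4, 1); set L[2][0]=4
k=1: U[1][1]=3
  eliminate (2,1): mult=3, new row 2: (0, 0, 1); set L[2][1]=3

U[2][2] = 1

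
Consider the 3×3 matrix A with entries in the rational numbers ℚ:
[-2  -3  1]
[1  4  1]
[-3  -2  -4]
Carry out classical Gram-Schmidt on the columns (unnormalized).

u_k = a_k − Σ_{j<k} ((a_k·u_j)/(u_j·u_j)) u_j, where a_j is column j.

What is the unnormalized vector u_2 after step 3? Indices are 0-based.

u_2 = (7/3, 7/6, -7/6)

Step 1: u_0 = a_0 = (-2, 1, -3).
Step 2: u_1 = a_1 − (8/7)·u_0 = (-5/7, 20/7, 10/7).
Step 3: u_2 = a_2 − (11/14)·u_0 − (-1/3)·u_1 = (7/3, 7/6, -7/6).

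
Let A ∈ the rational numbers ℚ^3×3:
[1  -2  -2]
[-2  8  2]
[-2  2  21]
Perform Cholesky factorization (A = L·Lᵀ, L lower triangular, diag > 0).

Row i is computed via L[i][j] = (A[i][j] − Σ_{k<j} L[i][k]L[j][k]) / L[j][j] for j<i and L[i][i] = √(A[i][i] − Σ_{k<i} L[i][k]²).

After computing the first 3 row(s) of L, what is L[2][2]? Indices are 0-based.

Step 1: L[0][0] = √(1) = 1.
  L[1][0] = (-2) / L[0][0] = -2.
Step 2: L[1][1] = √(4) = 2.
  L[2][0] = (-2) / L[0][0] = -2.
  L[2][1] = (-2) / L[1][1] = -1.
Step 3: L[2][2] = √(16) = 4.

L[2][2] = 4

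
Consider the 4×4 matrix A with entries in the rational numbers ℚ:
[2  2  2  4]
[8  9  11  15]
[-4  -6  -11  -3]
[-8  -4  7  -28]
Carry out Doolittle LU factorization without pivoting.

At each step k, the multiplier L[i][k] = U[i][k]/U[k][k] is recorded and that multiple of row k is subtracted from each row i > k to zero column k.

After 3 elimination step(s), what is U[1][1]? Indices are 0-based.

[col 0] pivot 2
  R1 -= 4*R0 → (0, 1, 3, -1)  (L[1][0] := 4)
  R2 -= -2*R0 → (0, -2, -7, 5)  (L[2][0] := -2)
  R3 -= -4*R0 → (0, 4, 15, -12)  (L[3][0] := -4)
[col 1] pivot 1
  R2 -= -2*R1 → (0, 0, -1, 3)  (L[2][1] := -2)
  R3 -= 4*R1 → (0, 0, 3, -8)  (L[3][1] := 4)
[col 2] pivot -1
  R3 -= -3*R2 → (0, 0, 0, 1)  (L[3][2] := -3)

U[1][1] = 1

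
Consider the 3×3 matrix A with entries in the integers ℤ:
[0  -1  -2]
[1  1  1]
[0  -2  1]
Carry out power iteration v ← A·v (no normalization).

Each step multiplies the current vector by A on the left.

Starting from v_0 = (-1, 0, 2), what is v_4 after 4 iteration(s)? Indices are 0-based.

v_0 = (-1, 0, 2).
v_1 = A·v_0 = (-4, 1, 2).
v_2 = A·v_1 = (-5, -1, 0).
v_3 = A·v_2 = (1, -6, 2).
v_4 = A·v_3 = (2, -3, 14).

v_4 = (2, -3, 14)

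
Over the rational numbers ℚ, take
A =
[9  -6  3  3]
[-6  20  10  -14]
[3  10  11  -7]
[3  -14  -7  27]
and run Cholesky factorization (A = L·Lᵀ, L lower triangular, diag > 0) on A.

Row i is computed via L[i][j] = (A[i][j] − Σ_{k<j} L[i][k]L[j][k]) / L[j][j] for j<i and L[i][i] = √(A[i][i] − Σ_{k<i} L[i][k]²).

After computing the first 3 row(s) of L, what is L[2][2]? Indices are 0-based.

Step 1: L[0][0] = √(9) = 3.
  L[1][0] = (-6) / L[0][0] = -2.
Step 2: L[1][1] = √(16) = 4.
  L[2][0] = (3) / L[0][0] = 1.
  L[2][1] = (12) / L[1][1] = 3.
Step 3: L[2][2] = √(1) = 1.

L[2][2] = 1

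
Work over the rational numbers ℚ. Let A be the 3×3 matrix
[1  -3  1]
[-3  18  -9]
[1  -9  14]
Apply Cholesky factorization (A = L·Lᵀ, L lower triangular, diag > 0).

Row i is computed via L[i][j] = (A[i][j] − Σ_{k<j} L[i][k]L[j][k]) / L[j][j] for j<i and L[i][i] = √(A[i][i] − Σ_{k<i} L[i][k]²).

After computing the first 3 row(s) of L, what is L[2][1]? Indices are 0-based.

L[2][1] = -2

Step 1: L[0][0] = √(1) = 1.
  L[1][0] = (-3) / L[0][0] = -3.
Step 2: L[1][1] = √(9) = 3.
  L[2][0] = (1) / L[0][0] = 1.
  L[2][1] = (-6) / L[1][1] = -2.
Step 3: L[2][2] = √(9) = 3.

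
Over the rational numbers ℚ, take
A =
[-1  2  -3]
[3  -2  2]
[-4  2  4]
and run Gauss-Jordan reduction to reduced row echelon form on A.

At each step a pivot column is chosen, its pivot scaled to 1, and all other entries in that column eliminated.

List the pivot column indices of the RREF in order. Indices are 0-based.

pivot columns: 0, 1, 2

[1] R0 /= -1  ⇒  (1, -2, 3)
     R1 -= 3·R0  ⇒  (0, 4, -7)
     R2 -= -4·R0  ⇒  (0, -6, 16)
[2] R1 /= 4  ⇒  (0, 1, -7/4)
     R0 -= -2·R1  ⇒  (1, 0, -1/2)
     R2 -= -6·R1  ⇒  (0, 0, 11/2)
[3] R2 /= 11/2  ⇒  (0, 0, 1)
     R0 -= -1/2·R2  ⇒  (1, 0, 0)
     R1 -= -7/4·R2  ⇒  (0, 1, 0)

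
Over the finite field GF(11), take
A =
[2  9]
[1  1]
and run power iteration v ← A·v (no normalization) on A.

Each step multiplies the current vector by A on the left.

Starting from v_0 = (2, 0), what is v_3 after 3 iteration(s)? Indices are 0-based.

v_0 = (2, 0).
v_1 = A·v_0 = (4, 2).
v_2 = A·v_1 = (4, 6).
v_3 = A·v_2 = (7, 10).

v_3 = (7, 10)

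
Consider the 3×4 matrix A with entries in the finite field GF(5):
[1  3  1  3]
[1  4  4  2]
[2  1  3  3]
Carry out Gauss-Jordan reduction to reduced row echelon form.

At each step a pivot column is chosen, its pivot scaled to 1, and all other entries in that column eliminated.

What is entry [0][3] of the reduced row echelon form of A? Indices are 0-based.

step 1: normalize row 0 (÷1) = (1, 3, 1, 3)
  row 1: subtract 1×row0 = (0, 1, 3, 4)
  row 2: subtract 2×row0 = (0, 0, 1, 2)
step 2: normalize row 1 (÷1) = (0, 1, 3, 4)
  row 0: subtract 3×row1 = (1, 0, 2, 1)
step 3: normalize row 2 (÷1) = (0, 0, 1, 2)
  row 0: subtract 2×row2 = (1, 0, 0, 2)
  row 1: subtract 3×row2 = (0, 1, 0, 3)

M[0][3] = 2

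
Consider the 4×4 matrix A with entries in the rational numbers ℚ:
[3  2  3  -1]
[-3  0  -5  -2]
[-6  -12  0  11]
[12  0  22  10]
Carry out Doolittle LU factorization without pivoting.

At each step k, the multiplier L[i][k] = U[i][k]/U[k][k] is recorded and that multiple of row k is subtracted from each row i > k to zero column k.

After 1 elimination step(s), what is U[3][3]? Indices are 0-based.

[col 0] pivot 3
  R1 -= -1*R0 → (0, 2, -2, -3)  (L[1][0] := -1)
  R2 -= -2*R0 → (0, -8, 6, 9)  (L[2][0] := -2)
  R3 -= 4*R0 → (0, -8, 10, 14)  (L[3][0] := 4)

U[3][3] = 14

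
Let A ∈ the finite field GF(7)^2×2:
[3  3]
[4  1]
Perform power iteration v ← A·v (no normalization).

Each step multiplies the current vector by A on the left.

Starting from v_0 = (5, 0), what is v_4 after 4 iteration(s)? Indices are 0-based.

v_0 = (5, 0).
v_1 = A·v_0 = (1, 6).
v_2 = A·v_1 = (0, 3).
v_3 = A·v_2 = (2, 3).
v_4 = A·v_3 = (1, 4).

v_4 = (1, 4)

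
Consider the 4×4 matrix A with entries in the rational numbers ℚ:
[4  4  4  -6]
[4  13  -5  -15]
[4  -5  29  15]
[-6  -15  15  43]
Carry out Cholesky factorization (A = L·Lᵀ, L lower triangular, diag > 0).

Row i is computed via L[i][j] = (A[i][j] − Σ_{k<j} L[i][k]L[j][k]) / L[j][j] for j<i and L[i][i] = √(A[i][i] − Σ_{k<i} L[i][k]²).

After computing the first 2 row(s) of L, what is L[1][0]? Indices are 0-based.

L[1][0] = 2

Step 1: L[0][0] = √(4) = 2.
  L[1][0] = (4) / L[0][0] = 2.
Step 2: L[1][1] = √(9) = 3.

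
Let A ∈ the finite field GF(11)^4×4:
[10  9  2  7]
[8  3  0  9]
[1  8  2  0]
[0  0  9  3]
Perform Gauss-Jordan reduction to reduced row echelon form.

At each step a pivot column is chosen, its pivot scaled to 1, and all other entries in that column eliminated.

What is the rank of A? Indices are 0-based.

[1] R0 /= 10  ⇒  (1, 2, 9, 4)
     R1 -= 8·R0  ⇒  (0, 9, 5, 10)
     R2 -= 1·R0  ⇒  (0, 6, 4, 7)
[2] R1 /= 9  ⇒  (0, 1, 3, 6)
     R0 -= 2·R1  ⇒  (1, 0, 3, 3)
     R2 -= 6·R1  ⇒  (0, 0, 8, 4)
[3] R2 /= 8  ⇒  (0, 0, 1, 6)
     R0 -= 3·R2  ⇒  (1, 0, 0, 7)
     R1 -= 3·R2  ⇒  (0, 1, 0, 10)
     R3 -= 9·R2  ⇒  (0, 0, 0, 4)
[4] R3 /= 4  ⇒  (0, 0, 0, 1)
     R0 -= 7·R3  ⇒  (1, 0, 0, 0)
     R1 -= 10·R3  ⇒  (0, 1, 0, 0)
     R2 -= 6·R3  ⇒  (0, 0, 1, 0)

rank = 4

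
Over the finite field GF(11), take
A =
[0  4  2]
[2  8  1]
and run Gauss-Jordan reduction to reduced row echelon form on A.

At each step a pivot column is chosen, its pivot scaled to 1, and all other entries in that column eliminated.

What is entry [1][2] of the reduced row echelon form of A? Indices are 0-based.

pivot(0,0): swap R0↔R1
pivot(0,0)=2: scale R0 → (1, 4, 6)
pivot(1,1)=4: scale R1 → (0, 1, 6)
  clear (0,1): R0 −= (4)R1 → (1, 0, 4)

M[1][2] = 6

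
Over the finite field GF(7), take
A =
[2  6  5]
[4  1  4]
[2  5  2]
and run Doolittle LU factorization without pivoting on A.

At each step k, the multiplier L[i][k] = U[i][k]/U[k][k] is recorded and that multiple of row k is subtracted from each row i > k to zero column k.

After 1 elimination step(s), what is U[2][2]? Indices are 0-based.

U[2][2] = 4

Step 1: pivot at (0,0) is 2.
  row1 ← row1 − (2)·row0  ⇒  L[1][0]=2, U row1=(0, 3, 1)
  row2 ← row2 − (1)·row0  ⇒  L[2][0]=1, U row2=(0, 6, 4)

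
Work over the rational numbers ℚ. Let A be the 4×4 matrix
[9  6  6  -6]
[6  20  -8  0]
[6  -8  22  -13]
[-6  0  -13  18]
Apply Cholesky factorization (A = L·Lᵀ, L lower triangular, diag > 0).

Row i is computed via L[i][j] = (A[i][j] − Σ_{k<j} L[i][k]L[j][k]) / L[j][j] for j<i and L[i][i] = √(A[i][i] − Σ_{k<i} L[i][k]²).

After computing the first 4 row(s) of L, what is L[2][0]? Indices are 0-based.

L[2][0] = 2

Step 1: L[0][0] = √(9) = 3.
  L[1][0] = (6) / L[0][0] = 2.
Step 2: L[1][1] = √(16) = 4.
  L[2][0] = (6) / L[0][0] = 2.
  L[2][1] = (-12) / L[1][1] = -3.
Step 3: L[2][2] = √(9) = 3.
  L[3][0] = (-6) / L[0][0] = -2.
  L[3][1] = (4) / L[1][1] = 1.
  L[3][2] = (-6) / L[2][2] = -2.
Step 4: L[3][3] = √(9) = 3.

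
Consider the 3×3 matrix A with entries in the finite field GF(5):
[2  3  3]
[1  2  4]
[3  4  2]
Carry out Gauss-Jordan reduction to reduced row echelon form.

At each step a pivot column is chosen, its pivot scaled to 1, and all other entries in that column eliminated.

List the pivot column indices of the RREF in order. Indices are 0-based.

pivot columns: 0, 1

[1] R0 /= 2  ⇒  (1, 4, 4)
     R1 -= 1·R0  ⇒  (0, 3, 0)
     R2 -= 3·R0  ⇒  (0, 2, 0)
[2] R1 /= 3  ⇒  (0, 1, 0)
     R0 -= 4·R1  ⇒  (1, 0, 4)
     R2 -= 2·R1  ⇒  (0, 0, 0)
column 2 empty below row 2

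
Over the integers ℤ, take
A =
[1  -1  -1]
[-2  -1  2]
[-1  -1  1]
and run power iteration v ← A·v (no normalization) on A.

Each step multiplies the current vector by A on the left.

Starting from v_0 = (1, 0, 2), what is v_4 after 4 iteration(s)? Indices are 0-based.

v_0 = (1, 0, 2).
v_1 = A·v_0 = (-1, 2, 1).
v_2 = A·v_1 = (-4, 2, 0).
v_3 = A·v_2 = (-6, 6, 2).
v_4 = A·v_3 = (-14, 10, 2).

v_4 = (-14, 10, 2)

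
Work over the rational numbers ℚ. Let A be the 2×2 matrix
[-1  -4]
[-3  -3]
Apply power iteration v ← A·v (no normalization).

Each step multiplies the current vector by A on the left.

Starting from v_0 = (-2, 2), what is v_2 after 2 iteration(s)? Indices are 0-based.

v_0 = (-2, 2).
v_1 = A·v_0 = (-6, 0).
v_2 = A·v_1 = (6, 18).

v_2 = (6, 18)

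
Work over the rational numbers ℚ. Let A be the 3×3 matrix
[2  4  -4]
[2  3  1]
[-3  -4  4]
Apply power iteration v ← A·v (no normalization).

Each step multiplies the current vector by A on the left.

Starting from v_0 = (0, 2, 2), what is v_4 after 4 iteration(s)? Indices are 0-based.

v_0 = (0, 2, 2).
v_1 = A·v_0 = (0, 8, 0).
v_2 = A·v_1 = (32, 24, -32).
v_3 = A·v_2 = (288, 104, -320).
v_4 = A·v_3 = (2272, 568, -2560).

v_4 = (2272, 568, -2560)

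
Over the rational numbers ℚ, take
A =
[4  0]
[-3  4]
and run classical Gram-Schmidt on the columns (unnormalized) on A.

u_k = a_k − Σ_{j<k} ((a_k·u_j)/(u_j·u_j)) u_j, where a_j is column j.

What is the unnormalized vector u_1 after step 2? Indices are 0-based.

Step 1: u_0 = a_0 = (4, -3).
Step 2: u_1 = a_1 − (-12/25)·u_0 = (48/25, 64/25).

u_1 = (48/25, 64/25)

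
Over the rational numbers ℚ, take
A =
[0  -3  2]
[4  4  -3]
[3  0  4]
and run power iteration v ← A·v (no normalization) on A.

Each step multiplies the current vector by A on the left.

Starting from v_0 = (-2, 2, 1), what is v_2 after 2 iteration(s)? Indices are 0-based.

v_2 = (5, -22, -20)

v_0 = (-2, 2, 1).
v_1 = A·v_0 = (-4, -3, -2).
v_2 = A·v_1 = (5, -22, -20).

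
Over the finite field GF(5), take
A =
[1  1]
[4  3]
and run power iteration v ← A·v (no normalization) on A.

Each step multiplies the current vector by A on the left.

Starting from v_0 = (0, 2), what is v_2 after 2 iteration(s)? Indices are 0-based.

v_2 = (3, 1)

v_0 = (0, 2).
v_1 = A·v_0 = (2, 1).
v_2 = A·v_1 = (3, 1).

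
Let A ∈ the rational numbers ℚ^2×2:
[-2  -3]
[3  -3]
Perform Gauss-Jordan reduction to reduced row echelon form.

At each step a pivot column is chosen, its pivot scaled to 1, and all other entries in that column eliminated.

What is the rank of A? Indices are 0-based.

pivot(0,0)=-2: scale R0 → (1, 3/2)
  clear (1,0): R1 −= (3)R0 → (0, -15/2)
pivot(1,1)=-15/2: scale R1 → (0, 1)
  clear (0,1): R0 −= (3/2)R1 → (1, 0)

rank = 2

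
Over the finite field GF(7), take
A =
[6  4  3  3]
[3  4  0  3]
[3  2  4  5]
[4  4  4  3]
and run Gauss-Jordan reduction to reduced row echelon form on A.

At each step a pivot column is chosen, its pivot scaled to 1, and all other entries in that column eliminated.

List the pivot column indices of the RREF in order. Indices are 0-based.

pivot(0,0)=6: scale R0 → (1, 3, 4, 4)
  clear (1,0): R1 −= (3)R0 → (0, 2, 2, 5)
  clear (2,0): R2 −= (3)R0 → (0, 0, 6, 0)
  clear (3,0): R3 −= (4)R0 → (0, 6, 2, 1)
pivot(1,1)=2: scale R1 → (0, 1, 1, 6)
  clear (0,1): R0 −= (3)R1 → (1, 0, 1, 0)
  clear (3,1): R3 −= (6)R1 → (0, 0, 3, 0)
pivot(2,2)=6: scale R2 → (0, 0, 1, 0)
  clear (0,2): R0 −= (1)R2 → (1, 0, 0, 0)
  clear (1,2): R1 −= (1)R2 → (0, 1, 0, 6)
  clear (3,2): R3 −= (3)R2 → (0, 0, 0, 0)
col 3: no nonzero at/below row 3; advance.

pivot columns: 0, 1, 2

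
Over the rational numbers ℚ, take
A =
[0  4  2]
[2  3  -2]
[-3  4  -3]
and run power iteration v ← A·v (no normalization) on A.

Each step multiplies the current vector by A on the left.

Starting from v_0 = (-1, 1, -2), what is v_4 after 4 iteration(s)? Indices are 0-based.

v_4 = (138, 377, 1009)

v_0 = (-1, 1, -2).
v_1 = A·v_0 = (0, 5, 13).
v_2 = A·v_1 = (46, -11, -19).
v_3 = A·v_2 = (-82, 97, -125).
v_4 = A·v_3 = (138, 377, 1009).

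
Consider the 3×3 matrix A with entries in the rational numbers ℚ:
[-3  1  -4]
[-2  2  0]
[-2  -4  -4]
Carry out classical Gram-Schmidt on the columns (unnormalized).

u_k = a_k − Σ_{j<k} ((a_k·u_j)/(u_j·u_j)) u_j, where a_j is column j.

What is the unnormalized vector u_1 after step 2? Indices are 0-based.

u_1 = (20/17, 36/17, -66/17)

Step 1: u_0 = a_0 = (-3, -2, -2).
Step 2: u_1 = a_1 − (1/17)·u_0 = (20/17, 36/17, -66/17).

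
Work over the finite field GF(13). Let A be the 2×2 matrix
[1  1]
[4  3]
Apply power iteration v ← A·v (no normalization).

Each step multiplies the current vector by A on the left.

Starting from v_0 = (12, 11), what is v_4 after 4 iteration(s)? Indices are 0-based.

v_0 = (12, 11).
v_1 = A·v_0 = (10, 3).
v_2 = A·v_1 = (0, 10).
v_3 = A·v_2 = (10, 4).
v_4 = A·v_3 = (1, 0).

v_4 = (1, 0)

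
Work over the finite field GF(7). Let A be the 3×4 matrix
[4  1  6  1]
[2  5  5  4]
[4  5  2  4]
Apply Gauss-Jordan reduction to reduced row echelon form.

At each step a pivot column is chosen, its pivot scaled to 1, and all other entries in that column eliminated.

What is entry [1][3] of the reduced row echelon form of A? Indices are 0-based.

M[1][3] = 4

[1] R0 /= 4  ⇒  (1, 2, 5, 2)
     R1 -= 2·R0  ⇒  (0, 1, 2, 0)
     R2 -= 4·R0  ⇒  (0, 4, 3, 3)
[2] R1 /= 1  ⇒  (0, 1, 2, 0)
     R0 -= 2·R1  ⇒  (1, 0, 1, 2)
     R2 -= 4·R1  ⇒  (0, 0, 2, 3)
[3] R2 /= 2  ⇒  (0, 0, 1, 5)
     R0 -= 1·R2  ⇒  (1, 0, 0, 4)
     R1 -= 2·R2  ⇒  (0, 1, 0, 4)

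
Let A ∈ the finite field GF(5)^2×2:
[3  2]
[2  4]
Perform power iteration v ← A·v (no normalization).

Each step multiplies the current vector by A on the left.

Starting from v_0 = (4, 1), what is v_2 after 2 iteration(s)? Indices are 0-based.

v_0 = (4, 1).
v_1 = A·v_0 = (4, 2).
v_2 = A·v_1 = (1, 1).

v_2 = (1, 1)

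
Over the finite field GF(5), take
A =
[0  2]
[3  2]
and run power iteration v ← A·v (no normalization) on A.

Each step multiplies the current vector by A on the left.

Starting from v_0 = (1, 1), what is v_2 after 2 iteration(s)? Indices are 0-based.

v_2 = (0, 1)

v_0 = (1, 1).
v_1 = A·v_0 = (2, 0).
v_2 = A·v_1 = (0, 1).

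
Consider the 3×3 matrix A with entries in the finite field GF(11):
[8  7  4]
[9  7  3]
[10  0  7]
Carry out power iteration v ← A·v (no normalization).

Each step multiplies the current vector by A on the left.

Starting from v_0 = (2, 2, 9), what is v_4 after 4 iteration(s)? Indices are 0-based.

v_0 = (2, 2, 9).
v_1 = A·v_0 = (0, 4, 6).
v_2 = A·v_1 = (8, 2, 9).
v_3 = A·v_2 = (4, 3, 0).
v_4 = A·v_3 = (9, 2, 7).

v_4 = (9, 2, 7)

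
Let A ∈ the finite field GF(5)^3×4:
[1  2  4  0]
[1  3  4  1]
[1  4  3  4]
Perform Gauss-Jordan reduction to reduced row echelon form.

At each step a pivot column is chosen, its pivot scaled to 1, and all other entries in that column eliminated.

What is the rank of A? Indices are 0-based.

[1] R0 /= 1  ⇒  (1, 2, 4, 0)
     R1 -= 1·R0  ⇒  (0, 1, 0, 1)
     R2 -= 1·R0  ⇒  (0, 2, 4, 4)
[2] R1 /= 1  ⇒  (0, 1, 0, 1)
     R0 -= 2·R1  ⇒  (1, 0, 4, 3)
     R2 -= 2·R1  ⇒  (0, 0, 4, 2)
[3] R2 /= 4  ⇒  (0, 0, 1, 3)
     R0 -= 4·R2  ⇒  (1, 0, 0, 1)

rank = 3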